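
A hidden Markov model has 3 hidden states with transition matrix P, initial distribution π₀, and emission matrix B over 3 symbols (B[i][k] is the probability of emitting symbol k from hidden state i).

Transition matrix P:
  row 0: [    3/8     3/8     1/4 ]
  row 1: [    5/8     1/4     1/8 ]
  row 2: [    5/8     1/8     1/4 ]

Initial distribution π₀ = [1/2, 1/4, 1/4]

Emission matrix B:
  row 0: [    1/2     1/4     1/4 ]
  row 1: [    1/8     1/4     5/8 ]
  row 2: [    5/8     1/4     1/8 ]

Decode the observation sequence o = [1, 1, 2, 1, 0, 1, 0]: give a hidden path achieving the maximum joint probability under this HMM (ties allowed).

path = [0, 0, 1, 0, 0, 1, 0]

t=0: δ = [1.250e-01, 6.250e-02, 6.250e-02]  (obs o_0=1)
t=1: δ = [1.172e-02, 1.172e-02, 7.812e-03]  ψ = [0, 0, 0]  (obs o_1=1)
t=2: δ = [1.831e-03, 2.747e-03, 3.662e-04]  ψ = [1, 0, 0]  (obs o_2=2)
t=3: δ = [4.292e-04, 1.717e-04, 1.144e-04]  ψ = [1, 0, 0]  (obs o_3=1)
t=4: δ = [8.047e-05, 2.012e-05, 6.706e-05]  ψ = [0, 0, 0]  (obs o_4=0)
t=5: δ = [1.048e-05, 7.544e-06, 5.029e-06]  ψ = [2, 0, 0]  (obs o_5=1)
t=6: δ = [2.357e-06, 4.911e-07, 1.637e-06]  ψ = [1, 0, 0]  (obs o_6=0)
backtrack: best end state = 0; path = [0, 0, 1, 0, 0, 1, 0]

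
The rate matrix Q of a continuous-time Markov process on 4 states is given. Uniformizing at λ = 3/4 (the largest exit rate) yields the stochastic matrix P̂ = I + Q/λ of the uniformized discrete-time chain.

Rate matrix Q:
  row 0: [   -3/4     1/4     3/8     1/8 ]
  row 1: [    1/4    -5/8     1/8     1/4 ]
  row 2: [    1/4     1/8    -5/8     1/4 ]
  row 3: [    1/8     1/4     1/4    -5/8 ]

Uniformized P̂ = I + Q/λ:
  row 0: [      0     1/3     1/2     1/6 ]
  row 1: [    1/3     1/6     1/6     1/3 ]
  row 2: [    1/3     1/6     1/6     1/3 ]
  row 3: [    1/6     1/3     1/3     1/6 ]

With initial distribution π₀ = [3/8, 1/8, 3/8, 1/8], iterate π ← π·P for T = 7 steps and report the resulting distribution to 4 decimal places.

π = [0.2180, 0.2456, 0.2820, 0.2544]

t=0: π = [0.3750, 0.1250, 0.3750, 0.1250]
t=1: π = [0.1875, 0.2500, 0.3125, 0.2500]
t=2: π = [0.2292, 0.2396, 0.2708, 0.2604]
t=3: π = [0.2135, 0.2483, 0.2865, 0.2517]
t=4: π = [0.2202, 0.2442, 0.2798, 0.2558]
t=5: π = [0.2173, 0.2460, 0.2827, 0.2540]
t=6: π = [0.2186, 0.2452, 0.2814, 0.2548]
t=7: π = [0.2180, 0.2456, 0.2820, 0.2544]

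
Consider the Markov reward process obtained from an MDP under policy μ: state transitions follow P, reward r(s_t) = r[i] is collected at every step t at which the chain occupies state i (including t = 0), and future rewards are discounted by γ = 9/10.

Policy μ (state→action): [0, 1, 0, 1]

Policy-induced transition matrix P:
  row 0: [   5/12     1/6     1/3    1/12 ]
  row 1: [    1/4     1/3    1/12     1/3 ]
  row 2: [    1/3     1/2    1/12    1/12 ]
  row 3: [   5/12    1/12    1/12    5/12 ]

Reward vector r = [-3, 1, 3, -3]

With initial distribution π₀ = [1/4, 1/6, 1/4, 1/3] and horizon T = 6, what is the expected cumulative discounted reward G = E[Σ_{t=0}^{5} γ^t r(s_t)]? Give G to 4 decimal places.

G = -4.5683

t=0: π = [0.2500, 0.1667, 0.2500, 0.3333], E[r] = -0.8333, γ^t·E[r] = -0.833333, running G = -0.833333
t=1: π = [0.3681, 0.2500, 0.1458, 0.2361], E[r] = -1.1250, γ^t·E[r] = -1.012500, running G = -1.845833
t=2: π = [0.3628, 0.2373, 0.1753, 0.2245], E[r] = -0.9988, γ^t·E[r] = -0.809063, running G = -2.654896
t=3: π = [0.3625, 0.2459, 0.1740, 0.2175], E[r] = -0.9719, γ^t·E[r] = -0.708539, running G = -3.363435
t=4: π = [0.3612, 0.2475, 0.1740, 0.2173], E[r] = -0.9660, γ^t·E[r] = -0.633820, running G = -3.997255
t=5: π = [0.3609, 0.2478, 0.1736, 0.2177], E[r] = -0.9670, γ^t·E[r] = -0.571025, running G = -4.568280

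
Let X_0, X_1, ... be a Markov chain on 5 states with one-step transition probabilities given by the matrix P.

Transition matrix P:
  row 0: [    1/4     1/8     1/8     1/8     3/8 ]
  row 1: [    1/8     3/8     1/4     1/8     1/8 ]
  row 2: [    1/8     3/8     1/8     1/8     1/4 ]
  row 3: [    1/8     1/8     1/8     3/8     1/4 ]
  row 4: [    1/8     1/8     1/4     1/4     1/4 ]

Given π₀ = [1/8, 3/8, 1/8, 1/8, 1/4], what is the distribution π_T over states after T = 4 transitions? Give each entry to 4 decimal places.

π = [0.1429, 0.2287, 0.1836, 0.2058, 0.2390]

t=0: π = [0.1250, 0.3750, 0.1250, 0.1250, 0.2500]
t=1: π = [0.1406, 0.2500, 0.2031, 0.1875, 0.2188]
t=2: π = [0.1426, 0.2383, 0.1836, 0.1992, 0.2363]
t=3: π = [0.1428, 0.2305, 0.1843, 0.2043, 0.2380]
t=4: π = [0.1429, 0.2287, 0.1836, 0.2058, 0.2390]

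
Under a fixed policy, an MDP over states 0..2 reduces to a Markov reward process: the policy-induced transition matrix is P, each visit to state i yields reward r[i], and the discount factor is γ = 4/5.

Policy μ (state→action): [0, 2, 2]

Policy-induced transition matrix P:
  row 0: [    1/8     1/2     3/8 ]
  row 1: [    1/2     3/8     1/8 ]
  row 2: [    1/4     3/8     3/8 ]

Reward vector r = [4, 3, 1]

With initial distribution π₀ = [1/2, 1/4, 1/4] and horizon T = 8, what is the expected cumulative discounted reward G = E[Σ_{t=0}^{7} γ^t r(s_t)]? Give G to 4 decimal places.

G = 11.6566

t=0: π = [0.5000, 0.2500, 0.2500], E[r] = 3.0000, γ^t·E[r] = 3.000000, running G = 3.000000
t=1: π = [0.2500, 0.4375, 0.3125], E[r] = 2.6250, γ^t·E[r] = 2.100000, running G = 5.100000
t=2: π = [0.3281, 0.4063, 0.2656], E[r] = 2.7969, γ^t·E[r] = 1.790000, running G = 6.890000
t=3: π = [0.3105, 0.4160, 0.2734], E[r] = 2.7637, γ^t·E[r] = 1.415000, running G = 8.305000
t=4: π = [0.3152, 0.4138, 0.2710], E[r] = 2.7732, γ^t·E[r] = 1.135900, running G = 9.440900
t=5: π = [0.3141, 0.4144, 0.2715], E[r] = 2.7710, γ^t·E[r] = 0.907990, running G = 10.348890
t=6: π = [0.3143, 0.4143, 0.2714], E[r] = 2.7715, γ^t·E[r] = 0.726543, running G = 11.075433
t=7: π = [0.3143, 0.4143, 0.2714], E[r] = 2.7714, γ^t·E[r] = 0.581205, running G = 11.656638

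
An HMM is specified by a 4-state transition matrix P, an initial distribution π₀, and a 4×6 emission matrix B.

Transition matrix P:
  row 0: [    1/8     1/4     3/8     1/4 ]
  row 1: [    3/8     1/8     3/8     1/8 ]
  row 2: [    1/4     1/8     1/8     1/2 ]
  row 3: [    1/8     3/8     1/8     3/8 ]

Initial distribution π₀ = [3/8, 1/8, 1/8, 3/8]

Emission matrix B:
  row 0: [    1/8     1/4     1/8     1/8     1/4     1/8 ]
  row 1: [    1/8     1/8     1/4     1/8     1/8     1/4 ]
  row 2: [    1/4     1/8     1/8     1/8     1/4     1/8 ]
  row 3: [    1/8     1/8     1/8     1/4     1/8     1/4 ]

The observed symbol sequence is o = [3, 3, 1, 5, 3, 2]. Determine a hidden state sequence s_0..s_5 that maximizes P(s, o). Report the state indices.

path = [3, 3, 3, 3, 3, 1]

t=0: δ = [4.688e-02, 1.562e-02, 1.562e-02, 9.375e-02]  (obs o_0=3)
t=1: δ = [1.465e-03, 4.395e-03, 2.197e-03, 8.789e-03]  ψ = [3, 3, 0, 3]  (obs o_1=3)
t=2: δ = [4.120e-04, 4.120e-04, 2.060e-04, 4.120e-04]  ψ = [1, 3, 1, 3]  (obs o_2=1)
t=3: δ = [1.931e-05, 3.862e-05, 1.931e-05, 3.862e-05]  ψ = [1, 3, 0, 3]  (obs o_3=5)
t=4: δ = [1.810e-06, 1.810e-06, 1.810e-06, 3.621e-06]  ψ = [1, 3, 1, 3]  (obs o_4=3)
t=5: δ = [8.487e-08, 3.395e-07, 8.487e-08, 1.697e-07]  ψ = [1, 3, 0, 3]  (obs o_5=2)
backtrack: best end state = 1; path = [3, 3, 3, 3, 3, 1]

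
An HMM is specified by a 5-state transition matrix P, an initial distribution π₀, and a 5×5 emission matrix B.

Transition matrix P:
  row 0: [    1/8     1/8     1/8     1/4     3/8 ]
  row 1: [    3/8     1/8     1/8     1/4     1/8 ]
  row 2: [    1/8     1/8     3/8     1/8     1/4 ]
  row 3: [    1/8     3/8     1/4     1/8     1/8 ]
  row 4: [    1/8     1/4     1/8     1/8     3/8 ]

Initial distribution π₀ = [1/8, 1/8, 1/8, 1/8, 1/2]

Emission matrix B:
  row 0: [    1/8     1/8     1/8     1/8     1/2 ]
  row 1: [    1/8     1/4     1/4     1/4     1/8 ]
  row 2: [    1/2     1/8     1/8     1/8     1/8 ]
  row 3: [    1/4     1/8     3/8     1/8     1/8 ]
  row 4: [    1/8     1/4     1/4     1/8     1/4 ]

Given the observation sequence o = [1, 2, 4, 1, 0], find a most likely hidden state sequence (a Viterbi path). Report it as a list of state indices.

path = [4, 1, 0, 4, 2]

t=0: δ = [1.562e-02, 3.125e-02, 1.562e-02, 1.562e-02, 1.250e-01]  (obs o_0=1)
t=1: δ = [1.953e-03, 7.812e-03, 1.953e-03, 5.859e-03, 1.172e-02]  ψ = [4, 4, 4, 4, 4]  (obs o_1=2)
t=2: δ = [1.465e-03, 3.662e-04, 1.831e-04, 2.441e-04, 1.099e-03]  ψ = [1, 4, 3, 1, 4]  (obs o_2=4)
t=3: δ = [2.289e-05, 6.866e-05, 2.289e-05, 4.578e-05, 1.373e-04]  ψ = [0, 4, 0, 0, 0]  (obs o_3=1)
t=4: δ = [3.219e-06, 4.292e-06, 8.583e-06, 4.292e-06, 6.437e-06]  ψ = [1, 4, 4, 1, 4]  (obs o_4=0)
backtrack: best end state = 2; path = [4, 1, 0, 4, 2]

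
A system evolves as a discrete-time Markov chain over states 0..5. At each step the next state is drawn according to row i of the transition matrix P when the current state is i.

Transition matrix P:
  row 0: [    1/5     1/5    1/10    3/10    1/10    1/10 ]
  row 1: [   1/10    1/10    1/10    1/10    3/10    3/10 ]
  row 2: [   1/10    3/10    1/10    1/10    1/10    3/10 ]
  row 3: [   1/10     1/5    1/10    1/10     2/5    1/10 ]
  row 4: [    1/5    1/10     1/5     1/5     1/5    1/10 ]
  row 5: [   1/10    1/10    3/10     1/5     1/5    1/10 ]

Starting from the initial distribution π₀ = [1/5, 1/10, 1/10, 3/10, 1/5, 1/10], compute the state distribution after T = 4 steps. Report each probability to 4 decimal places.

t=0: π = [0.2000, 0.1000, 0.1000, 0.3000, 0.2000, 0.1000]
t=1: π = [0.1400, 0.1700, 0.1400, 0.1700, 0.2400, 0.1400]
t=2: π = [0.1380, 0.1590, 0.1520, 0.1660, 0.2230, 0.1620]
t=3: π = [0.1361, 0.1608, 0.1547, 0.1661, 0.2201, 0.1622]
t=4: π = [0.1356, 0.1612, 0.1545, 0.1655, 0.2202, 0.1631]

π = [0.1356, 0.1612, 0.1545, 0.1655, 0.2202, 0.1631]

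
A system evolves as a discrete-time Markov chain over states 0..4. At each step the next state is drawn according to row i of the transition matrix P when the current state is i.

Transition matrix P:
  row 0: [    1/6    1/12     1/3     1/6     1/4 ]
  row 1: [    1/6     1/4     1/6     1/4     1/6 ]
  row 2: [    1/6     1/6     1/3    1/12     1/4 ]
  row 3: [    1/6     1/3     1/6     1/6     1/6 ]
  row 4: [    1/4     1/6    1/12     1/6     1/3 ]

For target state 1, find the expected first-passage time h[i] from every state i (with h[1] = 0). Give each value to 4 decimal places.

First-step conditioning: h[1] = 0; for i ≠ 1, h[i] = 1 + Σ_k P[i][k]·h[k].
  h[0] = 1 + 1/6·h[0] + 1/3·h[2] + 1/6·h[3] + 1/4·h[4]
  h[2] = 1 + 1/6·h[0] + 1/3·h[2] + 1/12·h[3] + 1/4·h[4]
  h[3] = 1 + 1/6·h[0] + 1/6·h[2] + 1/6·h[3] + 1/6·h[4]
  h[4] = 1 + 1/4·h[0] + 1/12·h[2] + 1/6·h[3] + 1/3·h[4]
Solving the 4×4 linear system over states ≠ 1 gives exactly h = [939/152, 0, 879/152, 90/19, 435/76] (h[1] = 0 is the target).

h = [6.1776, 0.0000, 5.7829, 4.7368, 5.7237]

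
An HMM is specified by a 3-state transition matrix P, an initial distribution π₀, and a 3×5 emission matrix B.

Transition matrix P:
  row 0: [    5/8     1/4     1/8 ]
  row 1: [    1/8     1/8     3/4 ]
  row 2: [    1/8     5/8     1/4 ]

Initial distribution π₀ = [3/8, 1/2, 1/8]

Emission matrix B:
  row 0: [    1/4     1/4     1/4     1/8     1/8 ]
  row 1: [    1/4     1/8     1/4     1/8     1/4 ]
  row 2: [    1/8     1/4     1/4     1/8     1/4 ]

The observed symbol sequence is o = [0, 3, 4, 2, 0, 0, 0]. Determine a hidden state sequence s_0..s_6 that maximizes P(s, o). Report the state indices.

t=0: δ = [9.375e-02, 1.250e-01, 1.562e-02]  (obs o_0=0)
t=1: δ = [7.324e-03, 2.930e-03, 1.172e-02]  ψ = [0, 0, 1]  (obs o_1=3)
t=2: δ = [5.722e-04, 1.831e-03, 7.324e-04]  ψ = [0, 2, 2]  (obs o_2=4)
t=3: δ = [8.941e-05, 1.144e-04, 3.433e-04]  ψ = [0, 2, 1]  (obs o_3=2)
t=4: δ = [1.397e-05, 5.364e-05, 1.073e-05]  ψ = [0, 2, 1]  (obs o_4=0)
t=5: δ = [2.183e-06, 1.676e-06, 5.029e-06]  ψ = [0, 1, 1]  (obs o_5=0)
t=6: δ = [3.411e-07, 7.858e-07, 1.572e-07]  ψ = [0, 2, 1]  (obs o_6=0)
backtrack: best end state = 1; path = [1, 2, 1, 2, 1, 2, 1]

path = [1, 2, 1, 2, 1, 2, 1]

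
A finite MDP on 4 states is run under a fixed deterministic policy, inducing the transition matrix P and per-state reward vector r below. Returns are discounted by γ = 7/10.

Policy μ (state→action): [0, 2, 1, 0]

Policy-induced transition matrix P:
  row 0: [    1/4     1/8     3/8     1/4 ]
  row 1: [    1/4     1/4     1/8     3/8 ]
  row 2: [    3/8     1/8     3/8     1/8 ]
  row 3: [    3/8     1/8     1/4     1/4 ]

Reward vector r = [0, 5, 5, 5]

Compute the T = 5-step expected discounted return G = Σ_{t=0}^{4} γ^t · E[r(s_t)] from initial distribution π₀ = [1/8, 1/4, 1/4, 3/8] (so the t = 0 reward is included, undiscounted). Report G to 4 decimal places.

t=0: π = [0.1250, 0.2500, 0.2500, 0.3750], E[r] = 4.3750, γ^t·E[r] = 4.375000, running G = 4.375000
t=1: π = [0.3281, 0.1563, 0.2656, 0.2500], E[r] = 3.3594, γ^t·E[r] = 2.351563, running G = 6.726563
t=2: π = [0.3145, 0.1445, 0.3047, 0.2363], E[r] = 3.4277, γ^t·E[r] = 1.679590, running G = 8.406152
t=3: π = [0.3176, 0.1431, 0.3093, 0.2300], E[r] = 3.4119, γ^t·E[r] = 1.170270, running G = 9.576422
t=4: π = [0.3174, 0.1429, 0.3105, 0.2292], E[r] = 3.4129, γ^t·E[r] = 0.819445, running G = 10.395867

G = 10.3959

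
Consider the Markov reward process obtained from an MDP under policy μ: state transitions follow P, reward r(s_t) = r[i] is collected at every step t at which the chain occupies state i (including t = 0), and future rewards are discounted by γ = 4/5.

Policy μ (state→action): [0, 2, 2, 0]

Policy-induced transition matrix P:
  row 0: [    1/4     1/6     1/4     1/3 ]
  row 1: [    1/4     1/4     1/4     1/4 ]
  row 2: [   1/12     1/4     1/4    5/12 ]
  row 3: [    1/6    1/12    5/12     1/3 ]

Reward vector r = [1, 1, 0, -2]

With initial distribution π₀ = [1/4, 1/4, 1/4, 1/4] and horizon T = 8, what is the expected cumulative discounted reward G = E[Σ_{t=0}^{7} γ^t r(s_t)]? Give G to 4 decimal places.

G = -1.0295

t=0: π = [0.2500, 0.2500, 0.2500, 0.2500], E[r] = 0.0000, γ^t·E[r] = 0.000000, running G = 0.000000
t=1: π = [0.1875, 0.1875, 0.2917, 0.3333], E[r] = -0.2917, γ^t·E[r] = -0.233333, running G = -0.233333
t=2: π = [0.1736, 0.1788, 0.3056, 0.3420], E[r] = -0.3316, γ^t·E[r] = -0.212222, running G = -0.445556
t=3: π = [0.1706, 0.1785, 0.3070, 0.3439], E[r] = -0.3387, γ^t·E[r] = -0.173407, running G = -0.618963
t=4: π = [0.1702, 0.1785, 0.3073, 0.3440], E[r] = -0.3394, γ^t·E[r] = -0.139032, running G = -0.757995
t=5: π = [0.1701, 0.1785, 0.3073, 0.3441], E[r] = -0.3396, γ^t·E[r] = -0.111264, running G = -0.869259
t=6: π = [0.1701, 0.1785, 0.3073, 0.3441], E[r] = -0.3396, γ^t·E[r] = -0.089014, running G = -0.958273
t=7: π = [0.1701, 0.1785, 0.3073, 0.3441], E[r] = -0.3396, γ^t·E[r] = -0.071211, running G = -1.029484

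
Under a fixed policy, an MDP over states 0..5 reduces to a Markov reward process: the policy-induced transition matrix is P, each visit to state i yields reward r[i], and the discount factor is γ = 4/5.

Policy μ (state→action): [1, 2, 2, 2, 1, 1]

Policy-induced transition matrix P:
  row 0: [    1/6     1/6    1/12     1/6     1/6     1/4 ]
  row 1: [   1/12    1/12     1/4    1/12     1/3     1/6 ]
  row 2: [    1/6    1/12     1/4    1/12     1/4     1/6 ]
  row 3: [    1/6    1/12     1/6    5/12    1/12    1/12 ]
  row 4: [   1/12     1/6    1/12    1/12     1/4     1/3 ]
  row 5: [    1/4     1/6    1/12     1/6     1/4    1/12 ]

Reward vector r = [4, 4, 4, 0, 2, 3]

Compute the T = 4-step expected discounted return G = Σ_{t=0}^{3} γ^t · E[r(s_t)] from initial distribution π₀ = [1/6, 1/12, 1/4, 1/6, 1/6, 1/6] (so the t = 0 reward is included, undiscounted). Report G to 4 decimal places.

t=0: π = [0.1667, 0.0833, 0.2500, 0.1667, 0.1667, 0.1667], E[r] = 2.8333, γ^t·E[r] = 2.833333, running G = 2.833333
t=1: π = [0.1597, 0.1250, 0.1528, 0.1667, 0.2153, 0.1806], E[r] = 2.7222, γ^t·E[r] = 2.177778, running G = 5.011111
t=2: π = [0.1534, 0.1296, 0.1435, 0.1672, 0.2193, 0.1869], E[r] = 2.7054, γ^t·E[r] = 1.731481, running G = 6.742593
t=3: π = [0.1532, 0.1300, 0.1428, 0.1674, 0.2201, 0.1865], E[r] = 2.7035, γ^t·E[r] = 1.384173, running G = 8.126765

G = 8.1268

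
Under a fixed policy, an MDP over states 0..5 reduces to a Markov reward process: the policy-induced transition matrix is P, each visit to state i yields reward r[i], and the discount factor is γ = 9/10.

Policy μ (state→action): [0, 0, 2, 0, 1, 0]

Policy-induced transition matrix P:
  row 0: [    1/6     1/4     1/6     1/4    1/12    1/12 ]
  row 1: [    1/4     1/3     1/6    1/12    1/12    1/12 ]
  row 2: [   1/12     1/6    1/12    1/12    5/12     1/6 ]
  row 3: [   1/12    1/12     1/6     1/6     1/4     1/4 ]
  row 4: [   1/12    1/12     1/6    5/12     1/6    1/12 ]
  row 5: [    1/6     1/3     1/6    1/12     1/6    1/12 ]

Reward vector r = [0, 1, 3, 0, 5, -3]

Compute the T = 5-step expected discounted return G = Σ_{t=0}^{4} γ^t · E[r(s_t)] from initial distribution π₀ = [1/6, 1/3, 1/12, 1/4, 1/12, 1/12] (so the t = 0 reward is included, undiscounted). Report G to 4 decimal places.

G = 4.4993

t=0: π = [0.1667, 0.3333, 0.0833, 0.2500, 0.0833, 0.0833], E[r] = 0.7500, γ^t·E[r] = 0.750000, running G = 0.750000
t=1: π = [0.1597, 0.2222, 0.1597, 0.1597, 0.1667, 0.1319], E[r] = 1.1389, γ^t·E[r] = 1.025000, running G = 1.775000
t=2: π = [0.1447, 0.2118, 0.1534, 0.1788, 0.1881, 0.1233], E[r] = 1.2425, γ^t·E[r] = 1.006406, running G = 2.781406
t=3: π = [0.1410, 0.2040, 0.1539, 0.1850, 0.1902, 0.1259], E[r] = 1.2389, γ^t·E[r] = 0.903164, running G = 3.684570
t=4: π = [0.1396, 0.2021, 0.1538, 0.1856, 0.1918, 0.1270], E[r] = 1.2417, γ^t·E[r] = 0.814696, running G = 4.499266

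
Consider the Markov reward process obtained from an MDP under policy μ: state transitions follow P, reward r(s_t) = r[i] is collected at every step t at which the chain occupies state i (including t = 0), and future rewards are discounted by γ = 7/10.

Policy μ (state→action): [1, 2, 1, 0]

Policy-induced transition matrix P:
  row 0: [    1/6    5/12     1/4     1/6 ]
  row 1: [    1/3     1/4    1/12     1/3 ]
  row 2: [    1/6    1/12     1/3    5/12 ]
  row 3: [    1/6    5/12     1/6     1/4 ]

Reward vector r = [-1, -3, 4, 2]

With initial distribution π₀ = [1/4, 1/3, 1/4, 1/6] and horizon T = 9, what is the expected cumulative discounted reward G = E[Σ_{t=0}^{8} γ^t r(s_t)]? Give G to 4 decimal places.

t=0: π = [0.2500, 0.3333, 0.2500, 0.1667], E[r] = 0.0833, γ^t·E[r] = 0.083333, running G = 0.083333
t=1: π = [0.2222, 0.2778, 0.2014, 0.2986], E[r] = 0.3472, γ^t·E[r] = 0.243056, running G = 0.326389
t=2: π = [0.2130, 0.3032, 0.1956, 0.2882], E[r] = 0.2361, γ^t·E[r] = 0.115694, running G = 0.442083
t=3: π = [0.2172, 0.3009, 0.1917, 0.2901], E[r] = 0.2272, γ^t·E[r] = 0.077943, running G = 0.520026
t=4: π = [0.2168, 0.3026, 0.1916, 0.2889], E[r] = 0.2198, γ^t·E[r] = 0.052784, running G = 0.572810
t=5: π = [0.2171, 0.3024, 0.1915, 0.2891], E[r] = 0.2199, γ^t·E[r] = 0.036953, running G = 0.609763
t=6: π = [0.2171, 0.3025, 0.1915, 0.2890], E[r] = 0.2195, γ^t·E[r] = 0.025823, running G = 0.635586
t=7: π = [0.2171, 0.3024, 0.1915, 0.2890], E[r] = 0.2195, γ^t·E[r] = 0.018079, running G = 0.653665
t=8: π = [0.2171, 0.3024, 0.1915, 0.2890], E[r] = 0.2195, γ^t·E[r] = 0.012654, running G = 0.666320

G = 0.6663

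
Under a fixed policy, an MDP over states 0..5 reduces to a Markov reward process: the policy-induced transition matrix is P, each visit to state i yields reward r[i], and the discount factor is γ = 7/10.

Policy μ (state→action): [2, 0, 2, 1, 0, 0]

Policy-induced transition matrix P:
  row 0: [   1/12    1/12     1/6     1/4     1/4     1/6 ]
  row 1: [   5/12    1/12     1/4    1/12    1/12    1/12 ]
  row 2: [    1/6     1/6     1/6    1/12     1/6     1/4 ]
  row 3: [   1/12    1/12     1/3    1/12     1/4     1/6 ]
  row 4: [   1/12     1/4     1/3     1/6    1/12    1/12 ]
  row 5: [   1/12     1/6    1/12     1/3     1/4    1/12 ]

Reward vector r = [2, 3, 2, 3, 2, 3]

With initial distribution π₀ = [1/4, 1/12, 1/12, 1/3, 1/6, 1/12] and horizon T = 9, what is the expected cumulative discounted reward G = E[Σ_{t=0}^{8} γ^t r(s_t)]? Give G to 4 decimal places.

G = 7.8750

t=0: π = [0.2500, 0.0833, 0.0833, 0.3333, 0.1667, 0.0833], E[r] = 2.5000, γ^t·E[r] = 2.500000, running G = 2.500000
t=1: π = [0.1181, 0.1250, 0.2500, 0.1597, 0.2014, 0.1458], E[r] = 2.4306, γ^t·E[r] = 1.701389, running G = 4.201389
t=2: π = [0.1458, 0.1499, 0.2251, 0.1563, 0.1748, 0.1481], E[r] = 2.4543, γ^t·E[r] = 1.202598, running G = 5.403987
t=3: π = [0.1521, 0.1436, 0.2220, 0.1592, 0.1771, 0.1460], E[r] = 2.4488, γ^t·E[r] = 0.839950, running G = 6.243937
t=4: π = [0.1497, 0.1435, 0.2225, 0.1599, 0.1781, 0.1463], E[r] = 2.4497, γ^t·E[r] = 0.588182, running G = 6.832119
t=5: π = [0.1497, 0.1437, 0.2228, 0.1597, 0.1779, 0.1462], E[r] = 2.4497, γ^t·E[r] = 0.411713, running G = 7.243832
t=6: π = [0.1498, 0.1437, 0.2227, 0.1597, 0.1778, 0.1462], E[r] = 2.4496, γ^t·E[r] = 0.288197, running G = 7.532029
t=7: π = [0.1498, 0.1437, 0.2227, 0.1597, 0.1778, 0.1462], E[r] = 2.4496, γ^t·E[r] = 0.201739, running G = 7.733768
t=8: π = [0.1498, 0.1437, 0.2227, 0.1597, 0.1778, 0.1462], E[r] = 2.4496, γ^t·E[r] = 0.141217, running G = 7.874985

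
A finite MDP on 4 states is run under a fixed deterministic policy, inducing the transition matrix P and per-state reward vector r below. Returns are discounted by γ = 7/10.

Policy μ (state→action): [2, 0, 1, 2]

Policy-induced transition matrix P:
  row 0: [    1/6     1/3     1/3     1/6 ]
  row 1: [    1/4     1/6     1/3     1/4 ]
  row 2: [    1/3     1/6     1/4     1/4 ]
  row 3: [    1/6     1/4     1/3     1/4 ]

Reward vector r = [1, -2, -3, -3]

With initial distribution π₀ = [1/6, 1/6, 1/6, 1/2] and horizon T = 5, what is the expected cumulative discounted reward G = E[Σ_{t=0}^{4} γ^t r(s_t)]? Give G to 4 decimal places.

t=0: π = [0.1667, 0.1667, 0.1667, 0.5000], E[r] = -2.1667, γ^t·E[r] = -2.166667, running G = -2.166667
t=1: π = [0.2083, 0.2361, 0.3194, 0.2361], E[r] = -1.9306, γ^t·E[r] = -1.351389, running G = -3.518056
t=2: π = [0.2396, 0.2211, 0.3067, 0.2326], E[r] = -1.8206, γ^t·E[r] = -0.892095, running G = -4.410150
t=3: π = [0.2362, 0.2260, 0.3078, 0.2300], E[r] = -1.8292, γ^t·E[r] = -0.627411, running G = -5.037561
t=4: π = [0.2368, 0.2252, 0.3077, 0.2303], E[r] = -1.8276, γ^t·E[r] = -0.438811, running G = -5.476372

G = -5.4764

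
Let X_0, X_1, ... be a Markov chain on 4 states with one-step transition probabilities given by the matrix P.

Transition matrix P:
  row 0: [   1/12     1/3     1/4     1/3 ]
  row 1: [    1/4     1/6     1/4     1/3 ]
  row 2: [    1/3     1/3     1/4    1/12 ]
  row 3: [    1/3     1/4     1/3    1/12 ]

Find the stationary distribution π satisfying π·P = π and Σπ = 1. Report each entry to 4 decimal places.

π = [0.2486, 0.2705, 0.2678, 0.2131]

Balance equations π_j = Σ_i π_i·P[i][j]:
  π_0 = 1/12·π_0 + 1/4·π_1 + 1/3·π_2 + 1/3·π_3
  π_1 = 1/3·π_0 + 1/6·π_1 + 1/3·π_2 + 1/4·π_3
  π_2 = 1/4·π_0 + 1/4·π_1 + 1/4·π_2 + 1/3·π_3
  normalize: π_0 + π_1 + π_2 + π_3 = 1
Solving the linear system gives exactly π = [91/366, 33/122, 49/183, 13/61].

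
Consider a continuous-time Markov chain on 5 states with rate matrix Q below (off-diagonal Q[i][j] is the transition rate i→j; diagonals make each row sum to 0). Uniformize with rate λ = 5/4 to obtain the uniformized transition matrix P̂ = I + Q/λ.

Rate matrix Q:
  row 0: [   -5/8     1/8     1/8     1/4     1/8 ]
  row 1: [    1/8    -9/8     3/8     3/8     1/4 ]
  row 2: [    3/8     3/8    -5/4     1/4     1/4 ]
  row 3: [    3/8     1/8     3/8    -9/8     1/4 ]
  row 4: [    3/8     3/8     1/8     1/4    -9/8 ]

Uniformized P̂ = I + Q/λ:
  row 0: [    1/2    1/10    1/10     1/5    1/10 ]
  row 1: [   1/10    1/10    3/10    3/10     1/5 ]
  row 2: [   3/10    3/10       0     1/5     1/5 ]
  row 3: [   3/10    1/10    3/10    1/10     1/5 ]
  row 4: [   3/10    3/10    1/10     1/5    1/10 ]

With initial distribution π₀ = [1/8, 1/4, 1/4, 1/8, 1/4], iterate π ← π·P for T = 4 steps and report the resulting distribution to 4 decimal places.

t=0: π = [0.1250, 0.2500, 0.2500, 0.1250, 0.2500]
t=1: π = [0.2750, 0.2000, 0.1500, 0.2125, 0.1625]
t=2: π = [0.3150, 0.1625, 0.1675, 0.1988, 0.1563]
t=3: π = [0.3305, 0.1648, 0.1555, 0.1964, 0.1529]
t=4: π = [0.3332, 0.1617, 0.1567, 0.1968, 0.1517]

π = [0.3332, 0.1617, 0.1567, 0.1968, 0.1517]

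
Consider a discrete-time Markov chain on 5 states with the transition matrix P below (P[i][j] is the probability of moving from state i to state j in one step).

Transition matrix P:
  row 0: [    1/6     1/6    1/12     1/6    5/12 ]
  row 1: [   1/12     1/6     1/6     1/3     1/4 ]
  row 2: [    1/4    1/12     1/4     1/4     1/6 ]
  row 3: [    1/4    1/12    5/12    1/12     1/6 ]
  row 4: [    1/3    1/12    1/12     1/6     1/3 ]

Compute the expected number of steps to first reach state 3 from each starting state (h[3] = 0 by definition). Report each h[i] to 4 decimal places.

h = [5.0612, 4.1698, 4.6237, 0.0000, 5.1298]

First-step conditioning: h[3] = 0; for i ≠ 3, h[i] = 1 + Σ_k P[i][k]·h[k].
  h[0] = 1 + 1/6·h[0] + 1/6·h[1] + 1/12·h[2] + 5/12·h[4]
  h[1] = 1 + 1/12·h[0] + 1/6·h[1] + 1/6·h[2] + 1/4·h[4]
  h[2] = 1 + 1/4·h[0] + 1/12·h[1] + 1/4·h[2] + 1/6·h[4]
  h[4] = 1 + 1/3·h[0] + 1/12·h[1] + 1/12·h[2] + 1/3·h[4]
Solving the 4×4 linear system over states ≠ 3 gives exactly h = [248/49, 5108/1225, 5664/1225, 0, 6284/1225] (h[3] = 0 is the target).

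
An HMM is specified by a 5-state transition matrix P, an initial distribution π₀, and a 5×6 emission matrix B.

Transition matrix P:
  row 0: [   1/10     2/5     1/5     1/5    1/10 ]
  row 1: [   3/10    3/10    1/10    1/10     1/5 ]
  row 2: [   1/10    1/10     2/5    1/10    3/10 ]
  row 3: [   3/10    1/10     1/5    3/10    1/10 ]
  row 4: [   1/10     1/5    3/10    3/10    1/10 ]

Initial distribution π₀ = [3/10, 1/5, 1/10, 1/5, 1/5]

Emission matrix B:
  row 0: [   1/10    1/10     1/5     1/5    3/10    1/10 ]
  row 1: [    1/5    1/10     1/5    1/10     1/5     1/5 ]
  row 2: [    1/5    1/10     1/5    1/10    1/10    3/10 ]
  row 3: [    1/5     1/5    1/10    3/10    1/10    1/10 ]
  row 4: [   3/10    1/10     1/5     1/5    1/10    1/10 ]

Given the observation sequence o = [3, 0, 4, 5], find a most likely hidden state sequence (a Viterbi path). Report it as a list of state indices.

path = [0, 1, 0, 1]

t=0: δ = [6.000e-02, 2.000e-02, 1.000e-02, 6.000e-02, 4.000e-02]  (obs o_0=3)
t=1: δ = [1.800e-03, 4.800e-03, 2.400e-03, 3.600e-03, 1.800e-03]  ψ = [3, 0, 0, 3, 0]  (obs o_1=0)
t=2: δ = [4.320e-04, 2.880e-04, 9.600e-05, 1.080e-04, 9.600e-05]  ψ = [1, 1, 2, 3, 1]  (obs o_2=4)
t=3: δ = [8.640e-06, 3.456e-05, 2.592e-05, 8.640e-06, 5.760e-06]  ψ = [1, 0, 0, 0, 1]  (obs o_3=5)
backtrack: best end state = 1; path = [0, 1, 0, 1]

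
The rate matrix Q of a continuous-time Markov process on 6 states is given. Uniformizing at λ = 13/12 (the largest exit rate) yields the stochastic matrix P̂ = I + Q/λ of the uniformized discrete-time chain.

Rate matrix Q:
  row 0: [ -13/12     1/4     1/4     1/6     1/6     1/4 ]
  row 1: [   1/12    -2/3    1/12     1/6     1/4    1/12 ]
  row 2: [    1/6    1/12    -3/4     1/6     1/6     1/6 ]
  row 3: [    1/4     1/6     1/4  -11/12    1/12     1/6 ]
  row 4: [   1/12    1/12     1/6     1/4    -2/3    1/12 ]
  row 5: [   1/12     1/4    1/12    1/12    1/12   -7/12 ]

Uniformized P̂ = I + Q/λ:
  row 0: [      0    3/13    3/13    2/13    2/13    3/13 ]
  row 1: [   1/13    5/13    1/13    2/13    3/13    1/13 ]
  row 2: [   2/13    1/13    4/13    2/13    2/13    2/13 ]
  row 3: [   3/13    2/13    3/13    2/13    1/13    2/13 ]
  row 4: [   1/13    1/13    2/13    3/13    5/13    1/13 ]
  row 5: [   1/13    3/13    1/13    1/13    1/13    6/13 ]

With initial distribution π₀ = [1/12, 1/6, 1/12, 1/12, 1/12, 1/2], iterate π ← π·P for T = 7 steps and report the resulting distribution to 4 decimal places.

π = [0.1055, 0.1943, 0.1702, 0.1533, 0.1850, 0.1918]

t=0: π = [0.0833, 0.1667, 0.0833, 0.0833, 0.0833, 0.5000]
t=1: π = [0.0897, 0.2244, 0.1282, 0.1218, 0.1410, 0.2949]
t=2: π = [0.0986, 0.2145, 0.1499, 0.1420, 0.1716, 0.2234]
t=3: π = [0.1027, 0.2034, 0.1617, 0.1499, 0.1818, 0.2005]
t=4: π = [0.1045, 0.1977, 0.1671, 0.1524, 0.1845, 0.1938]
t=5: π = [0.1052, 0.1954, 0.1692, 0.1531, 0.1850, 0.1921]
t=6: π = [0.1054, 0.1946, 0.1699, 0.1533, 0.1850, 0.1918]
t=7: π = [0.1055, 0.1943, 0.1702, 0.1533, 0.1850, 0.1918]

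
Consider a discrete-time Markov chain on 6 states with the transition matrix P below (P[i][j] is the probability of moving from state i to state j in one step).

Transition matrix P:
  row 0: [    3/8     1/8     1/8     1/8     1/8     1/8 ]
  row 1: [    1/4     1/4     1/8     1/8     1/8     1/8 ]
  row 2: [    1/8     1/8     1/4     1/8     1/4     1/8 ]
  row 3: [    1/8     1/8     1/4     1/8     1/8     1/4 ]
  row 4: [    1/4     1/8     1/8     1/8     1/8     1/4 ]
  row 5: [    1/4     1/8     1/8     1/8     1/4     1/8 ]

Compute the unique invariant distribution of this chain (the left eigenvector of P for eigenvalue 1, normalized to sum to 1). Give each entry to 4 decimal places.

π = [0.2449, 0.1429, 0.1607, 0.1250, 0.1652, 0.1613]

Balance equations π_j = Σ_i π_i·P[i][j]:
  π_0 = 3/8·π_0 + 1/4·π_1 + 1/8·π_2 + 1/8·π_3 + 1/4·π_4 + 1/4·π_5
  π_1 = 1/8·π_0 + 1/4·π_1 + 1/8·π_2 + 1/8·π_3 + 1/8·π_4 + 1/8·π_5
  π_2 = 1/8·π_0 + 1/8·π_1 + 1/4·π_2 + 1/4·π_3 + 1/8·π_4 + 1/8·π_5
  π_3 = 1/8·π_0 + 1/8·π_1 + 1/8·π_2 + 1/8·π_3 + 1/8·π_4 + 1/8·π_5
  π_4 = 1/8·π_0 + 1/8·π_1 + 1/4·π_2 + 1/8·π_3 + 1/8·π_4 + 1/4·π_5
  normalize: π_0 + π_1 + π_2 + π_3 + π_4 + π_5 = 1
Solving the linear system gives exactly π = [12/49, 1/7, 9/56, 1/8, 583/3528, 569/3528].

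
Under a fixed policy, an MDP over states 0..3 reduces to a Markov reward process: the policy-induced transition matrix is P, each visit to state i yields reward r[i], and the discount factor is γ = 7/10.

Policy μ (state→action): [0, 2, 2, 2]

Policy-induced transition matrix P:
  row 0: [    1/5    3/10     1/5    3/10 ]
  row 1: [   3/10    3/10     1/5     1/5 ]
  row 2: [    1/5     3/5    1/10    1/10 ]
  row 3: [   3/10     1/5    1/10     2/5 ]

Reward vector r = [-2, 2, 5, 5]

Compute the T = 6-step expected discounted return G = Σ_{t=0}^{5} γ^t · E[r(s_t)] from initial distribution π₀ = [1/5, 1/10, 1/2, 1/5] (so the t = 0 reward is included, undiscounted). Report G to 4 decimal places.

G = 7.5199

t=0: π = [0.2000, 0.1000, 0.5000, 0.2000], E[r] = 3.3000, γ^t·E[r] = 3.300000, running G = 3.300000
t=1: π = [0.2300, 0.4300, 0.1300, 0.2100], E[r] = 2.1000, γ^t·E[r] = 1.470000, running G = 4.770000
t=2: π = [0.2640, 0.3180, 0.1660, 0.2520], E[r] = 2.1980, γ^t·E[r] = 1.077020, running G = 5.847020
t=3: π = [0.2570, 0.3246, 0.1582, 0.2602], E[r] = 2.2272, γ^t·E[r] = 0.763930, running G = 6.610950
t=4: π = [0.2585, 0.3214, 0.1582, 0.2619], E[r] = 2.2263, γ^t·E[r] = 0.534539, running G = 7.145489
t=5: π = [0.2583, 0.3213, 0.1580, 0.2624], E[r] = 2.2279, γ^t·E[r] = 0.374440, running G = 7.519929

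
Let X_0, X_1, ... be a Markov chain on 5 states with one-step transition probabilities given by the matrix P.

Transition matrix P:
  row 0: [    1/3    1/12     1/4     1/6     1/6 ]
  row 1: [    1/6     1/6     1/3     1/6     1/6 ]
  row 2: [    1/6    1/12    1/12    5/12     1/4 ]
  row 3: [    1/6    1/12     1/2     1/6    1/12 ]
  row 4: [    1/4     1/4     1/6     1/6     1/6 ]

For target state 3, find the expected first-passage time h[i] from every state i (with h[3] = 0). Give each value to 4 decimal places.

h = [4.5627, 4.4742, 3.5897, 0.0000, 4.6290]

First-step conditioning: h[3] = 0; for i ≠ 3, h[i] = 1 + Σ_k P[i][k]·h[k].
  h[0] = 1 + 1/3·h[0] + 1/12·h[1] + 1/4·h[2] + 1/6·h[4]
  h[1] = 1 + 1/6·h[0] + 1/6·h[1] + 1/3·h[2] + 1/6·h[4]
  h[2] = 1 + 1/6·h[0] + 1/12·h[1] + 1/12·h[2] + 1/4·h[4]
  h[4] = 1 + 1/4·h[0] + 1/4·h[1] + 1/6·h[2] + 1/6·h[4]
Solving the 4×4 linear system over states ≠ 3 gives exactly h = [1857/407, 1821/407, 1461/407, 0, 1884/407] (h[3] = 0 is the target).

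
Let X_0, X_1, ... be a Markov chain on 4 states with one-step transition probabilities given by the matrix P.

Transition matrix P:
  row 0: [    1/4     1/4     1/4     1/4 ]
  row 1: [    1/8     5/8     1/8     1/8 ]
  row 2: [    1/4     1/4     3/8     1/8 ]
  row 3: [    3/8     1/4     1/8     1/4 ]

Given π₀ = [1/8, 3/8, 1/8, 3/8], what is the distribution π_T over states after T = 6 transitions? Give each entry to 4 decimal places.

π = [0.2218, 0.3999, 0.2037, 0.1746]

t=0: π = [0.1250, 0.3750, 0.1250, 0.3750]
t=1: π = [0.2500, 0.3906, 0.1719, 0.1875]
t=2: π = [0.2246, 0.3965, 0.1992, 0.1797]
t=3: π = [0.2229, 0.3987, 0.2029, 0.1755]
t=4: π = [0.2221, 0.3995, 0.2036, 0.1748]
t=5: π = [0.2219, 0.3998, 0.2037, 0.1746]
t=6: π = [0.2218, 0.3999, 0.2037, 0.1746]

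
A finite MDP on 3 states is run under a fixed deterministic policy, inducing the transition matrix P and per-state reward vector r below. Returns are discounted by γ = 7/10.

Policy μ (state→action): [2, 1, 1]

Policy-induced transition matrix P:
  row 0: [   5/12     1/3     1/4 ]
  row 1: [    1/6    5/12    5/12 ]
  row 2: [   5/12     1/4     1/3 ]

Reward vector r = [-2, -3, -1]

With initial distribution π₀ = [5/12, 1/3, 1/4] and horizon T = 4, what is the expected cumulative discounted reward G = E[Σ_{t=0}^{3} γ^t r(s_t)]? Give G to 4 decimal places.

t=0: π = [0.4167, 0.3333, 0.2500], E[r] = -2.0833, γ^t·E[r] = -2.083333, running G = -2.083333
t=1: π = [0.3333, 0.3403, 0.3264], E[r] = -2.0139, γ^t·E[r] = -1.409722, running G = -3.493056
t=2: π = [0.3316, 0.3345, 0.3339], E[r] = -2.0006, γ^t·E[r] = -0.980284, running G = -4.473339
t=3: π = [0.3330, 0.3334, 0.3336], E[r] = -1.9998, γ^t·E[r] = -0.685934, running G = -5.159273

G = -5.1593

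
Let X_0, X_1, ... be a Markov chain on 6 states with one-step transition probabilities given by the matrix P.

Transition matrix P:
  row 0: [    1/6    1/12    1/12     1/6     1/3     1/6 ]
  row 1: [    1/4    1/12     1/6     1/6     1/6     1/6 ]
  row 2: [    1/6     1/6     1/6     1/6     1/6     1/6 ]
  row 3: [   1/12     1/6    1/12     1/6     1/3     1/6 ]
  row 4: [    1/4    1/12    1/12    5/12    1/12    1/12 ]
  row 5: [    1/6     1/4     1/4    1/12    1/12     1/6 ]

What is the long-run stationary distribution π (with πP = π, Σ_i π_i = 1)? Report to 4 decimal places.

Balance equations π_j = Σ_i π_i·P[i][j]:
  π_0 = 1/6·π_0 + 1/4·π_1 + 1/6·π_2 + 1/12·π_3 + 1/4·π_4 + 1/6·π_5
  π_1 = 1/12·π_0 + 1/12·π_1 + 1/6·π_2 + 1/6·π_3 + 1/12·π_4 + 1/4·π_5
  π_2 = 1/12·π_0 + 1/6·π_1 + 1/6·π_2 + 1/12·π_3 + 1/12·π_4 + 1/4·π_5
  π_3 = 1/6·π_0 + 1/6·π_1 + 1/6·π_2 + 1/6·π_3 + 5/12·π_4 + 1/12·π_5
  π_4 = 1/3·π_0 + 1/6·π_1 + 1/6·π_2 + 1/3·π_3 + 1/12·π_4 + 1/12·π_5
  normalize: π_0 + π_1 + π_2 + π_3 + π_4 + π_5 = 1
Solving the linear system gives exactly π = [650/3657, 9466/69483, 9071/69483, 14206/69483, 4658/23161, 3472/23161].

π = [0.1777, 0.1362, 0.1305, 0.2045, 0.2011, 0.1499]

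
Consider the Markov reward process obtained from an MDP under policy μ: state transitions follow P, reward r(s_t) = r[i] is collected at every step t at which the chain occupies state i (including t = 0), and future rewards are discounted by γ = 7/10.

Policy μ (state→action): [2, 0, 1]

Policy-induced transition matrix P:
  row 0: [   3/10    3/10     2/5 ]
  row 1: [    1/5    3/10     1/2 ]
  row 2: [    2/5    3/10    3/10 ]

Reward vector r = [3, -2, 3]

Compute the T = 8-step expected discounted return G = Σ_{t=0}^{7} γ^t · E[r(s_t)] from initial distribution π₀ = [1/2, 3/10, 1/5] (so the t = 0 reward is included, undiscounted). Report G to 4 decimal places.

t=0: π = [0.5000, 0.3000, 0.2000], E[r] = 1.5000, γ^t·E[r] = 1.500000, running G = 1.500000
t=1: π = [0.2900, 0.3000, 0.4100], E[r] = 1.5000, γ^t·E[r] = 1.050000, running G = 2.550000
t=2: π = [0.3110, 0.3000, 0.3890], E[r] = 1.5000, γ^t·E[r] = 0.735000, running G = 3.285000
t=3: π = [0.3089, 0.3000, 0.3911], E[r] = 1.5000, γ^t·E[r] = 0.514500, running G = 3.799500
t=4: π = [0.3091, 0.3000, 0.3909], E[r] = 1.5000, γ^t·E[r] = 0.360150, running G = 4.159650
t=5: π = [0.3091, 0.3000, 0.3909], E[r] = 1.5000, γ^t·E[r] = 0.252105, running G = 4.411755
t=6: π = [0.3091, 0.3000, 0.3909], E[r] = 1.5000, γ^t·E[r] = 0.176474, running G = 4.588229
t=7: π = [0.3091, 0.3000, 0.3909], E[r] = 1.5000, γ^t·E[r] = 0.123531, running G = 4.711760

G = 4.7118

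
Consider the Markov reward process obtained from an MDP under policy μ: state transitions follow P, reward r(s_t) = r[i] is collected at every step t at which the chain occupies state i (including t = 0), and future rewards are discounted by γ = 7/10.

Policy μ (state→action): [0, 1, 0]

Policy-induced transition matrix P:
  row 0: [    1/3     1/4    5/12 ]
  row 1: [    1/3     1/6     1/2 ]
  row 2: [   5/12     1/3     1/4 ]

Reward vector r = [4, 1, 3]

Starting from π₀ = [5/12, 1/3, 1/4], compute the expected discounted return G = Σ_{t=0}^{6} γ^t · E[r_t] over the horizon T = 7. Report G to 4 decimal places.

t=0: π = [0.4167, 0.3333, 0.2500], E[r] = 2.7500, γ^t·E[r] = 2.750000, running G = 2.750000
t=1: π = [0.3542, 0.2431, 0.4028], E[r] = 2.8681, γ^t·E[r] = 2.007639, running G = 4.757639
t=2: π = [0.3669, 0.2633, 0.3698], E[r] = 2.8403, γ^t·E[r] = 1.391736, running G = 6.149375
t=3: π = [0.3641, 0.2589, 0.3770], E[r] = 2.8464, γ^t·E[r] = 0.976316, running G = 7.125691
t=4: π = [0.3647, 0.2598, 0.3754], E[r] = 2.8451, γ^t·E[r] = 0.683100, running G = 7.808791
t=5: π = [0.3646, 0.2596, 0.3758], E[r] = 2.8454, γ^t·E[r] = 0.478219, running G = 8.287010
t=6: π = [0.3646, 0.2597, 0.3757], E[r] = 2.8453, γ^t·E[r] = 0.334746, running G = 8.621756

G = 8.6218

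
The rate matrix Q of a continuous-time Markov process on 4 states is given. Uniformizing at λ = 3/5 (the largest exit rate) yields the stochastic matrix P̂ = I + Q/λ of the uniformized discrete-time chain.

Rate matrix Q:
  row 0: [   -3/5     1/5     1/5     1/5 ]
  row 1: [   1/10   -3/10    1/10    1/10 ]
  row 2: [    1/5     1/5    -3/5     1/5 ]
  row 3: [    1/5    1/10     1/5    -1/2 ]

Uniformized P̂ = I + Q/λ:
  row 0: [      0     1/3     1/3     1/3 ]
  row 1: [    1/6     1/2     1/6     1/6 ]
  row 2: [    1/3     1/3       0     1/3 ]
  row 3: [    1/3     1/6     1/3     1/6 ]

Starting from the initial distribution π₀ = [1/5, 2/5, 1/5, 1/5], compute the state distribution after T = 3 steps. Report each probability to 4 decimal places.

π = [0.2056, 0.3537, 0.2056, 0.2352]

t=0: π = [0.2000, 0.4000, 0.2000, 0.2000]
t=1: π = [0.2000, 0.3667, 0.2000, 0.2333]
t=2: π = [0.2056, 0.3556, 0.2056, 0.2333]
t=3: π = [0.2056, 0.3537, 0.2056, 0.2352]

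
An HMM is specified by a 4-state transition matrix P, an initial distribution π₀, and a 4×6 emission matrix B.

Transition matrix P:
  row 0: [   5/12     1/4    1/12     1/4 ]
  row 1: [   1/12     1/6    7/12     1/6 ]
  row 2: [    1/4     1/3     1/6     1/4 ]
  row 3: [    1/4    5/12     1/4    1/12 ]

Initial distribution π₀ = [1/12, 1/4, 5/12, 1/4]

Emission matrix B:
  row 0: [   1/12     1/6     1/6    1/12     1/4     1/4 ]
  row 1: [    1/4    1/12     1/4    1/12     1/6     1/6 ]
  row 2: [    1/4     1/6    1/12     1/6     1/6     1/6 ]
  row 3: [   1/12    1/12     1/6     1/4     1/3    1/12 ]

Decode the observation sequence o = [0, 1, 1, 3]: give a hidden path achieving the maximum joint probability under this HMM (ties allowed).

t=0: δ = [6.944e-03, 6.250e-02, 1.042e-01, 2.083e-02]  (obs o_0=0)
t=1: δ = [4.340e-03, 2.894e-03, 6.076e-03, 2.170e-03]  ψ = [2, 2, 1, 2]  (obs o_1=1)
t=2: δ = [3.014e-04, 1.688e-04, 2.813e-04, 1.266e-04]  ψ = [0, 2, 1, 2]  (obs o_2=1)
t=3: δ = [1.047e-05, 7.814e-06, 1.641e-05, 1.884e-05]  ψ = [0, 2, 1, 0]  (obs o_3=3)
backtrack: best end state = 3; path = [2, 0, 0, 3]

path = [2, 0, 0, 3]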